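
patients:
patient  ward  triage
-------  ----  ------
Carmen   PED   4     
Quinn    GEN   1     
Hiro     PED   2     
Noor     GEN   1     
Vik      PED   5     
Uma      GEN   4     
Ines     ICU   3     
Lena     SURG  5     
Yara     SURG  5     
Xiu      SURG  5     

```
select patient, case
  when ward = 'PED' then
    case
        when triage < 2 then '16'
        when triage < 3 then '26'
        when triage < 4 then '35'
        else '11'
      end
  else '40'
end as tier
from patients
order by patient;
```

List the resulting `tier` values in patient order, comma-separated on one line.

patient=Carmen: ward='PED' → inner[ELSE] → 11
patient=Hiro: ward='PED' → inner[triage < 3] → 26
patient=Ines: ward='ICU' → outer ELSE → 40
patient=Lena: ward='SURG' → outer ELSE → 40
patient=Noor: ward='GEN' → outer ELSE → 40
patient=Quinn: ward='GEN' → outer ELSE → 40
patient=Uma: ward='GEN' → outer ELSE → 40
patient=Vik: ward='PED' → inner[ELSE] → 11
patient=Xiu: ward='SURG' → outer ELSE → 40
patient=Yara: ward='SURG' → outer ELSE → 40

11, 26, 40, 40, 40, 40, 40, 11, 40, 40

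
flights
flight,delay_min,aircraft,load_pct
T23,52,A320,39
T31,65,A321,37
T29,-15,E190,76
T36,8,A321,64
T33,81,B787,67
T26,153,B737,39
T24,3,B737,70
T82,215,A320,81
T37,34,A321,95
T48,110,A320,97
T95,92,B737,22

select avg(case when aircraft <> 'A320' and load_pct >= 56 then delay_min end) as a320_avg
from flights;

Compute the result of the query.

flight=T23: ✗
flight=T31: ✗
flight=T29: ✓ → -15
flight=T36: ✓ → 8
flight=T33: ✓ → 81
flight=T26: ✗
flight=T24: ✓ → 3
flight=T82: ✗
flight=T37: ✓ → 34
flight=T48: ✗
flight=T95: ✗
a320_avg = (-15 + 8 + 81 + 3 + 34) / 5 = 22.2

22.2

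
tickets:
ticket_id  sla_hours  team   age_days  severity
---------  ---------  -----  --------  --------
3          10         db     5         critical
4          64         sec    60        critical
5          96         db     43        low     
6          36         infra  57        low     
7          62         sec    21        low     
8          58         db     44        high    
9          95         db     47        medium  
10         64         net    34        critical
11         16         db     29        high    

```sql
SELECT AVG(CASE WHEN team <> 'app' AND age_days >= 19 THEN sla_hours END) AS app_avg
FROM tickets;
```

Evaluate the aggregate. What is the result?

61.375

ticket_id=3: ✗
ticket_id=4: ✓ → 64
ticket_id=5: ✓ → 96
ticket_id=6: ✓ → 36
ticket_id=7: ✓ → 62
ticket_id=8: ✓ → 58
ticket_id=9: ✓ → 95
ticket_id=10: ✓ → 64
ticket_id=11: ✓ → 16
app_avg = (64 + 96 + 36 + 62 + 58 + 95 + 64 + 16) / 8 = 61.375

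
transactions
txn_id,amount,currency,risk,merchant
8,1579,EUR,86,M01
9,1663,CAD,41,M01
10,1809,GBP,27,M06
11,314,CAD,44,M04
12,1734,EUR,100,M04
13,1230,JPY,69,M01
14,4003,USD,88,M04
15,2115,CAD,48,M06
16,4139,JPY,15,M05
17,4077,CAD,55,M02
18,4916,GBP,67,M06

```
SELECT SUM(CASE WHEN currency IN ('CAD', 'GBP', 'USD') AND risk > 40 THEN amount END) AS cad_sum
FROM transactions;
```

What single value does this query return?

txn_id=8: ✗
txn_id=9: ✓ → 1663
txn_id=10: ✗
txn_id=11: ✓ → 314
txn_id=12: ✗
txn_id=13: ✗
txn_id=14: ✓ → 4003
txn_id=15: ✓ → 2115
txn_id=16: ✗
txn_id=17: ✓ → 4077
txn_id=18: ✓ → 4916
cad_sum = 1663 + 314 + 4003 + 2115 + 4077 + 4916 = 17088

17088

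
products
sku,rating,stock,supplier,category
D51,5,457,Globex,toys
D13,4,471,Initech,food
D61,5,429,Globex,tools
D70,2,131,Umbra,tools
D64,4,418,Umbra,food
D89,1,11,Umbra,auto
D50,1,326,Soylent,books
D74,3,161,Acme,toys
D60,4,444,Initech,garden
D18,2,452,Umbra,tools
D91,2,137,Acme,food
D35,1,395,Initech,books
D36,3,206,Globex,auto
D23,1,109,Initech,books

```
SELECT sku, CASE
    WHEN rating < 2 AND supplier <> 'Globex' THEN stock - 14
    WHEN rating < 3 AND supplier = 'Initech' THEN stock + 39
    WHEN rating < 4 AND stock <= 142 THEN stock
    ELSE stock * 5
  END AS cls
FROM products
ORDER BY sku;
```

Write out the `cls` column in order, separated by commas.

2355, 2260, 95, 381, 1030, 312, 2285, 2220, 2145, 2090, 131, 805, -3, 137

sku=D13: ELSE → 2355
sku=D18: ELSE → 2260
sku=D23: rating < 2 AND supplier <> 'Globex' → 95
sku=D35: rating < 2 AND supplier <> 'Globex' → 381
sku=D36: ELSE → 1030
sku=D50: rating < 2 AND supplier <> 'Globex' → 312
sku=D51: ELSE → 2285
sku=D60: ELSE → 2220
sku=D61: ELSE → 2145
sku=D64: ELSE → 2090
sku=D70: rating < 4 AND stock <= 142 → 131
sku=D74: ELSE → 805
sku=D89: rating < 2 AND supplier <> 'Globex' → -3
sku=D91: rating < 4 AND stock <= 142 → 137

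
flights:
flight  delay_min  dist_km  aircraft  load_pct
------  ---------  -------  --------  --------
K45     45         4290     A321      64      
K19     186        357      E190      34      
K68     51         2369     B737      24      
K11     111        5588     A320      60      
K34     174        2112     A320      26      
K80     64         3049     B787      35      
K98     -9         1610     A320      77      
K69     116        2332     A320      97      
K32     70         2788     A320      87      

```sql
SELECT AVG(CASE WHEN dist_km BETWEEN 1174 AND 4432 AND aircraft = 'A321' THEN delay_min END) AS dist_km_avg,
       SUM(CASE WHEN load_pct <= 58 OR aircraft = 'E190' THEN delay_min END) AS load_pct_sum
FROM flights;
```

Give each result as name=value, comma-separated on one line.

[dist_km_avg: dist_km BETWEEN 1174 AND 4432 AND aircraft = 'A321']
flight=K45: ✓ → 45
flight=K19: ✗
flight=K68: ✗
flight=K11: ✗
flight=K34: ✗
flight=K80: ✗
flight=K98: ✗
flight=K69: ✗
flight=K32: ✗
dist_km_avg = 45
—
[load_pct_sum: load_pct <= 58 OR aircraft = 'E190']
flight=K45: ✗
flight=K19: ✓ → 186
flight=K68: ✓ → 51
flight=K11: ✗
flight=K34: ✓ → 174
flight=K80: ✓ → 64
flight=K98: ✗
flight=K69: ✗
flight=K32: ✗
load_pct_sum = 186 + 51 + 174 + 64 = 475

dist_km_avg=45, load_pct_sum=475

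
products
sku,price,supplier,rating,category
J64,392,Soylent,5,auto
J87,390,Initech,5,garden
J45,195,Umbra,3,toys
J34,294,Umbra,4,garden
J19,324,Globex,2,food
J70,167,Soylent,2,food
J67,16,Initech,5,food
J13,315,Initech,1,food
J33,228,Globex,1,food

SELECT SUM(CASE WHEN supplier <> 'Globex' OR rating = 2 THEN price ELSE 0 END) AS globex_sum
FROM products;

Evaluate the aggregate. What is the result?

sku=J64: ✓ → 392
sku=J87: ✓ → 390
sku=J45: ✓ → 195
sku=J34: ✓ → 294
sku=J19: ✓ → 324
sku=J70: ✓ → 167
sku=J67: ✓ → 16
sku=J13: ✓ → 315
sku=J33: ✗
globex_sum = 392 + 390 + 195 + 294 + 324 + 167 + 16 + 315 = 2093

2093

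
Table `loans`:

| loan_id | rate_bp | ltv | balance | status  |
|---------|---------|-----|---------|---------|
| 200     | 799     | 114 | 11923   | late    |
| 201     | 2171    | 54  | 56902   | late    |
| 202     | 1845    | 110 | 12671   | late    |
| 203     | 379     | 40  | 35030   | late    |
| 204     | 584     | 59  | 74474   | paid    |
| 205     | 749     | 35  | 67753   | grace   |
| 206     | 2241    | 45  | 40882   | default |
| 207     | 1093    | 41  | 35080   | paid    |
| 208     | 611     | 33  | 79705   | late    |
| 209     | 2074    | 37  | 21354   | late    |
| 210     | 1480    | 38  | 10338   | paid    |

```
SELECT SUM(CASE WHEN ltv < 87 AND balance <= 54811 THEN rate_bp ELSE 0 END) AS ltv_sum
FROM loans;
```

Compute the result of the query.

7267

loan_id=200: ✗
loan_id=201: ✗
loan_id=202: ✗
loan_id=203: ✓ → 379
loan_id=204: ✗
loan_id=205: ✗
loan_id=206: ✓ → 2241
loan_id=207: ✓ → 1093
loan_id=208: ✗
loan_id=209: ✓ → 2074
loan_id=210: ✓ → 1480
ltv_sum = 379 + 2241 + 1093 + 2074 + 1480 = 7267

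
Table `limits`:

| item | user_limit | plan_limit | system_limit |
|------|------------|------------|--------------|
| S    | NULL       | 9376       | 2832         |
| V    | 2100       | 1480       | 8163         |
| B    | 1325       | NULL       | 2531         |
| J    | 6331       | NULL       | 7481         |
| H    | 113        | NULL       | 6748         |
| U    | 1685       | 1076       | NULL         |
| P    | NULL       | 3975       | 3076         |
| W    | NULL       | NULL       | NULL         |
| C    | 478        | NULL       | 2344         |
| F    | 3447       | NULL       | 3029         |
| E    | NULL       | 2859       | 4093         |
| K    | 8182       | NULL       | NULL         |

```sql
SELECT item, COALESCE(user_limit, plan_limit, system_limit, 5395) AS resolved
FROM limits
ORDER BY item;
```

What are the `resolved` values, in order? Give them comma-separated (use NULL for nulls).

1325, 478, 2859, 3447, 113, 6331, 8182, 3975, 9376, 1685, 2100, 5395

item=B: user_limit=1325 → 1325
item=C: user_limit=478 → 478
item=E: user_limit=NULL, plan_limit=2859 → 2859
item=F: user_limit=3447 → 3447
item=H: user_limit=113 → 113
item=J: user_limit=6331 → 6331
item=K: user_limit=8182 → 8182
item=P: user_limit=NULL, plan_limit=3975 → 3975
item=S: user_limit=NULL, plan_limit=9376 → 9376
item=U: user_limit=1685 → 1685
item=V: user_limit=2100 → 2100
item=W: user_limit=NULL, plan_limit=NULL, system_limit=NULL, → literal 5395 → 5395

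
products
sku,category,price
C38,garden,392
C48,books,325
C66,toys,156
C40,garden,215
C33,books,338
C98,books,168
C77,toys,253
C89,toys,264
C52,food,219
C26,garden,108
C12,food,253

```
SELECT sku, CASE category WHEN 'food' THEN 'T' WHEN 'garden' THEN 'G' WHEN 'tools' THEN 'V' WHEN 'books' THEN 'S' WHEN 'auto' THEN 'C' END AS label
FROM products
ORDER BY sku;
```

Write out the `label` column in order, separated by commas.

sku=C12: category='food' → T
sku=C26: category='garden' → G
sku=C33: category='books' → S
sku=C38: category='garden' → G
sku=C40: category='garden' → G
sku=C48: category='books' → S
sku=C52: category='food' → T
sku=C66: (no match → NULL) → NULL
sku=C77: (no match → NULL) → NULL
sku=C89: (no match → NULL) → NULL
sku=C98: category='books' → S

T, G, S, G, G, S, T, NULL, NULL, NULL, S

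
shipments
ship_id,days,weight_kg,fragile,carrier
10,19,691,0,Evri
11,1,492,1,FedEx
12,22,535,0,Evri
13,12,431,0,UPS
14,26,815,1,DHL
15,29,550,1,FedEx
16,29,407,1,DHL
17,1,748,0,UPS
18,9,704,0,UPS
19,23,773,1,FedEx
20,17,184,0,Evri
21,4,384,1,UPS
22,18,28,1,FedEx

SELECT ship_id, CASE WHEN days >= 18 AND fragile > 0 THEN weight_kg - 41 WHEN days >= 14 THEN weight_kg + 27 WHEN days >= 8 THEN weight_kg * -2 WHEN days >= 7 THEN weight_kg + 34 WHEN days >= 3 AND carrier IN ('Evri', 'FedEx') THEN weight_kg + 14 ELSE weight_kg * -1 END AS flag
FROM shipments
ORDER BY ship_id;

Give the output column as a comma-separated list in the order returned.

718, -492, 562, -862, 774, 509, 366, -748, -1408, 732, 211, -384, -13

ship_id=10: days >= 14 → 718
ship_id=11: ELSE → -492
ship_id=12: days >= 14 → 562
ship_id=13: days >= 8 → -862
ship_id=14: days >= 18 AND fragile > 0 → 774
ship_id=15: days >= 18 AND fragile > 0 → 509
ship_id=16: days >= 18 AND fragile > 0 → 366
ship_id=17: ELSE → -748
ship_id=18: days >= 8 → -1408
ship_id=19: days >= 18 AND fragile > 0 → 732
ship_id=20: days >= 14 → 211
ship_id=21: ELSE → -384
ship_id=22: days >= 18 AND fragile > 0 → -13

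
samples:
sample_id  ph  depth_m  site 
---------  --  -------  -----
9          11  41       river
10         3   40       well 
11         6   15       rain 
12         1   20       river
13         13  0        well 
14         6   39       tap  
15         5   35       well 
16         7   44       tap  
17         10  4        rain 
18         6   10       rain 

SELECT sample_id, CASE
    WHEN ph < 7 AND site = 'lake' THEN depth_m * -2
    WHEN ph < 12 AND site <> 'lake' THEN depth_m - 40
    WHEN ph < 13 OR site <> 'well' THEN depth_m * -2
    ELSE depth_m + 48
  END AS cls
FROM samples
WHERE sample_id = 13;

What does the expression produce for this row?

sample_id = 13: ph=13, depth_m=0, site=well.
ph < 7 AND site = 'lake' → false
ph < 12 AND site <> 'lake' → false
ph < 13 OR site <> 'well' → false
No prior WHEN matched → ELSE → 48

48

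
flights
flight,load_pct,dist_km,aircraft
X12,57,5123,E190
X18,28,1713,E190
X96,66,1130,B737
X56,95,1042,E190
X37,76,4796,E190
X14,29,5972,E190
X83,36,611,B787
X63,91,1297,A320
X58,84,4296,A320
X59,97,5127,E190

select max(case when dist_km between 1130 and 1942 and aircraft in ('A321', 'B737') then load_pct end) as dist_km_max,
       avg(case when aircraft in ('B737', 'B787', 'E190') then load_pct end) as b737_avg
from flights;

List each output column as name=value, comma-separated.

dist_km_max=66, b737_avg=60.5

[dist_km_max: dist_km between 1130 and 1942 and aircraft in ('A321', 'B737')]
flight=X12: ✗
flight=X18: ✗
flight=X96: ✓ → 66
flight=X56: ✗
flight=X37: ✗
flight=X14: ✗
flight=X83: ✗
flight=X63: ✗
flight=X58: ✗
flight=X59: ✗
dist_km_max = MAX(66) = 66
—
[b737_avg: aircraft in ('B737', 'B787', 'E190')]
flight=X12: ✓ → 57
flight=X18: ✓ → 28
flight=X96: ✓ → 66
flight=X56: ✓ → 95
flight=X37: ✓ → 76
flight=X14: ✓ → 29
flight=X83: ✓ → 36
flight=X63: ✗
flight=X58: ✗
flight=X59: ✓ → 97
b737_avg = (57 + 28 + 66 + 95 + 76 + 29 + 36 + 97) / 8 = 60.5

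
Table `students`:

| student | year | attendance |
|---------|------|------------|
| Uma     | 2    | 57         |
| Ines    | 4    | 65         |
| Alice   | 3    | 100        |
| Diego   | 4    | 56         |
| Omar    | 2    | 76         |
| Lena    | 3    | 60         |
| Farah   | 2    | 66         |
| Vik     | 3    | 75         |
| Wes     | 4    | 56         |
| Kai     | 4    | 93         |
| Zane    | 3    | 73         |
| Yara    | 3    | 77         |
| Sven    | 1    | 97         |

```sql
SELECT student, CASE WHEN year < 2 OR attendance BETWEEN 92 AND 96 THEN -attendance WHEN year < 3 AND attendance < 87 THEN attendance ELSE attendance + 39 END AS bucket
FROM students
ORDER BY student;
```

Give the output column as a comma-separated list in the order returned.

139, 95, 66, 104, -93, 99, 76, -97, 57, 114, 95, 116, 112

student=Alice: ELSE → 139
student=Diego: ELSE → 95
student=Farah: year < 3 AND attendance < 87 → 66
student=Ines: ELSE → 104
student=Kai: year < 2 OR attendance BETWEEN 92 AND 96 → -93
student=Lena: ELSE → 99
student=Omar: year < 3 AND attendance < 87 → 76
student=Sven: year < 2 OR attendance BETWEEN 92 AND 96 → -97
student=Uma: year < 3 AND attendance < 87 → 57
student=Vik: ELSE → 114
student=Wes: ELSE → 95
student=Yara: ELSE → 116
student=Zane: ELSE → 112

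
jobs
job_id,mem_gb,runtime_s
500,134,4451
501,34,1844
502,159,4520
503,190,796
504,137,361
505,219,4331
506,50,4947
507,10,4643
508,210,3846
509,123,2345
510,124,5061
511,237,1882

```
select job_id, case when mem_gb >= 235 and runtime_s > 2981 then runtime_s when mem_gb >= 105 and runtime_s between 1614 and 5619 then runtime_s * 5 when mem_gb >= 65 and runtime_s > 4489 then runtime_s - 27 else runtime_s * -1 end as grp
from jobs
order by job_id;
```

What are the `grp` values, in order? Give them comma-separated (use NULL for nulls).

22255, -1844, 22600, -796, -361, 21655, -4947, -4643, 19230, 11725, 25305, 9410

job_id=500: mem_gb >= 105 and runtime_s between 1614 and 5619 → 22255
job_id=501: ELSE → -1844
job_id=502: mem_gb >= 105 and runtime_s between 1614 and 5619 → 22600
job_id=503: ELSE → -796
job_id=504: ELSE → -361
job_id=505: mem_gb >= 105 and runtime_s between 1614 and 5619 → 21655
job_id=506: ELSE → -4947
job_id=507: ELSE → -4643
job_id=508: mem_gb >= 105 and runtime_s between 1614 and 5619 → 19230
job_id=509: mem_gb >= 105 and runtime_s between 1614 and 5619 → 11725
job_id=510: mem_gb >= 105 and runtime_s between 1614 and 5619 → 25305
job_id=511: mem_gb >= 105 and runtime_s between 1614 and 5619 → 9410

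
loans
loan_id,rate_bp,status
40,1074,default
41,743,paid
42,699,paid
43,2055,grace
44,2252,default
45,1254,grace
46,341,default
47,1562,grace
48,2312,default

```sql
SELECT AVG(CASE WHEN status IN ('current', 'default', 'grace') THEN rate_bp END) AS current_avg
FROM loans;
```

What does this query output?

1550

loan_id=40: ✓ → 1074
loan_id=41: ✗
loan_id=42: ✗
loan_id=43: ✓ → 2055
loan_id=44: ✓ → 2252
loan_id=45: ✓ → 1254
loan_id=46: ✓ → 341
loan_id=47: ✓ → 1562
loan_id=48: ✓ → 2312
current_avg = (1074 + 2055 + 2252 + 1254 + 341 + 1562 + 2312) / 7 = 1550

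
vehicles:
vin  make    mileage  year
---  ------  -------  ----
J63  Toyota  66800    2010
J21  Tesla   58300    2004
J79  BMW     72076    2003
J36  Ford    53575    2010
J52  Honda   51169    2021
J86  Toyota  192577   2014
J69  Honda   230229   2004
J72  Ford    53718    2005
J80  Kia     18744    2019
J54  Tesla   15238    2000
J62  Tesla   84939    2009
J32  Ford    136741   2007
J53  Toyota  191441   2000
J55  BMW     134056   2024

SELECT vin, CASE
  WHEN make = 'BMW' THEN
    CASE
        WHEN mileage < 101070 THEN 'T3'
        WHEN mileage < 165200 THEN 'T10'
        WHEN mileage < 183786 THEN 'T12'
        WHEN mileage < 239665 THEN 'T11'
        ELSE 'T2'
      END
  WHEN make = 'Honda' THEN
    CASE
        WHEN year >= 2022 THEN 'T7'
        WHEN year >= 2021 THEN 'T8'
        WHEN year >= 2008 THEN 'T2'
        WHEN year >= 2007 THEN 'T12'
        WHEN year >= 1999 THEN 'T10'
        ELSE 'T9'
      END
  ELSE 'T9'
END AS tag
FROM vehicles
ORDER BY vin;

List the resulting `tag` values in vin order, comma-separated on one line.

vin=J21: make='Tesla' → outer ELSE → T9
vin=J32: make='Ford' → outer ELSE → T9
vin=J36: make='Ford' → outer ELSE → T9
vin=J52: make='Honda' → inner[year >= 2021] → T8
vin=J53: make='Toyota' → outer ELSE → T9
vin=J54: make='Tesla' → outer ELSE → T9
vin=J55: make='BMW' → inner[mileage < 165200] → T10
vin=J62: make='Tesla' → outer ELSE → T9
vin=J63: make='Toyota' → outer ELSE → T9
vin=J69: make='Honda' → inner[year >= 1999] → T10
vin=J72: make='Ford' → outer ELSE → T9
vin=J79: make='BMW' → inner[mileage < 101070] → T3
vin=J80: make='Kia' → outer ELSE → T9
vin=J86: make='Toyota' → outer ELSE → T9

T9, T9, T9, T8, T9, T9, T10, T9, T9, T10, T9, T3, T9, T9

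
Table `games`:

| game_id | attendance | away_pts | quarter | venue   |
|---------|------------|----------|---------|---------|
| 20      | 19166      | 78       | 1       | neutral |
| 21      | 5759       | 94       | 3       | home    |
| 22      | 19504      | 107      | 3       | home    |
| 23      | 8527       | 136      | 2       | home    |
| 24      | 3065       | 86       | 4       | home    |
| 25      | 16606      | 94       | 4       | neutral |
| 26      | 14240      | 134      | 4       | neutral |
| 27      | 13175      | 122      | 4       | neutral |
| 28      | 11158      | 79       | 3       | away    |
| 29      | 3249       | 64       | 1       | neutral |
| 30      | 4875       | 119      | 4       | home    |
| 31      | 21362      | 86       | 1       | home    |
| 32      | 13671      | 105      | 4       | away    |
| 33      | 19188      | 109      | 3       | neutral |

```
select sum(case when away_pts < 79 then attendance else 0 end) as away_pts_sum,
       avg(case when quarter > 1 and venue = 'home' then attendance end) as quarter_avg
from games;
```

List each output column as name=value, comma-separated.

away_pts_sum=22415, quarter_avg=8346

[away_pts_sum: away_pts < 79]
game_id=20: ✓ → 19166
game_id=21: ✗
game_id=22: ✗
game_id=23: ✗
game_id=24: ✗
game_id=25: ✗
game_id=26: ✗
game_id=27: ✗
game_id=28: ✗
game_id=29: ✓ → 3249
game_id=30: ✗
game_id=31: ✗
game_id=32: ✗
game_id=33: ✗
away_pts_sum = 19166 + 3249 = 22415
—
[quarter_avg: quarter > 1 and venue = 'home']
game_id=20: ✗
game_id=21: ✓ → 5759
game_id=22: ✓ → 19504
game_id=23: ✓ → 8527
game_id=24: ✓ → 3065
game_id=25: ✗
game_id=26: ✗
game_id=27: ✗
game_id=28: ✗
game_id=29: ✗
game_id=30: ✓ → 4875
game_id=31: ✗
game_id=32: ✗
game_id=33: ✗
quarter_avg = (5759 + 19504 + 8527 + 3065 + 4875) / 5 = 8346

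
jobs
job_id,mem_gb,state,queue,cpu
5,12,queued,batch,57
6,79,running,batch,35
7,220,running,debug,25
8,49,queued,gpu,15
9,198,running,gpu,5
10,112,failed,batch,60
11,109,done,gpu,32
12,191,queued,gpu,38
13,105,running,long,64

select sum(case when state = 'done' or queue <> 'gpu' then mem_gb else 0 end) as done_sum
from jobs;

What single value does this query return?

job_id=5: ✓ → 12
job_id=6: ✓ → 79
job_id=7: ✓ → 220
job_id=8: ✗
job_id=9: ✗
job_id=10: ✓ → 112
job_id=11: ✓ → 109
job_id=12: ✗
job_id=13: ✓ → 105
done_sum = 12 + 79 + 220 + 112 + 109 + 105 = 637

637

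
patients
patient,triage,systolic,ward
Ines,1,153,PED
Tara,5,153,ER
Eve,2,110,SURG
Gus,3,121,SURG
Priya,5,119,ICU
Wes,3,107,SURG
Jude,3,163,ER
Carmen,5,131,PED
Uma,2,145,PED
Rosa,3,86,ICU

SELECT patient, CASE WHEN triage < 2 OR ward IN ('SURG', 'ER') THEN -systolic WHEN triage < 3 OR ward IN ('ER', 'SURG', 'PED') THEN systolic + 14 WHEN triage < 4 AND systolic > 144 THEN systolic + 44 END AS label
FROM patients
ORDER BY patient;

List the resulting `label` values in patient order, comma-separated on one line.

145, -110, -121, -153, -163, NULL, NULL, -153, 159, -107

patient=Carmen: triage < 3 OR ward IN ('ER', 'SURG', 'PED') → 145
patient=Eve: triage < 2 OR ward IN ('SURG', 'ER') → -110
patient=Gus: triage < 2 OR ward IN ('SURG', 'ER') → -121
patient=Ines: triage < 2 OR ward IN ('SURG', 'ER') → -153
patient=Jude: triage < 2 OR ward IN ('SURG', 'ER') → -163
patient=Priya: (no match → NULL) → NULL
patient=Rosa: (no match → NULL) → NULL
patient=Tara: triage < 2 OR ward IN ('SURG', 'ER') → -153
patient=Uma: triage < 3 OR ward IN ('ER', 'SURG', 'PED') → 159
patient=Wes: triage < 2 OR ward IN ('SURG', 'ER') → -107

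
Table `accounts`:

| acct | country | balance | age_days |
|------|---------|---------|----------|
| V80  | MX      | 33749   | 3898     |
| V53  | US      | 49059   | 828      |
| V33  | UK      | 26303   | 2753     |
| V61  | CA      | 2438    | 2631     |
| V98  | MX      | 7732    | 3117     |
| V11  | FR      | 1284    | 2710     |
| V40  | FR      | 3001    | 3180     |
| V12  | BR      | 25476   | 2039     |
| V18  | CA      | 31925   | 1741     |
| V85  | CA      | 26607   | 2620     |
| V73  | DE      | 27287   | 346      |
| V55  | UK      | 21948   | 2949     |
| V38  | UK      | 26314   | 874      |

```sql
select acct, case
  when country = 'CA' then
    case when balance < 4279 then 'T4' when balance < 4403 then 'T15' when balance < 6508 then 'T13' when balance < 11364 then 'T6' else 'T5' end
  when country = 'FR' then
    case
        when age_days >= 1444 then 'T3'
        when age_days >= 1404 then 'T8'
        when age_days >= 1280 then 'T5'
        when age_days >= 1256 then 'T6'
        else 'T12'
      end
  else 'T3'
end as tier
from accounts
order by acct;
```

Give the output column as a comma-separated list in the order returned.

acct=V11: country='FR' → inner[age_days >= 1444] → T3
acct=V12: country='BR' → outer ELSE → T3
acct=V18: country='CA' → inner[ELSE] → T5
acct=V33: country='UK' → outer ELSE → T3
acct=V38: country='UK' → outer ELSE → T3
acct=V40: country='FR' → inner[age_days >= 1444] → T3
acct=V53: country='US' → outer ELSE → T3
acct=V55: country='UK' → outer ELSE → T3
acct=V61: country='CA' → inner[balance < 4279] → T4
acct=V73: country='DE' → outer ELSE → T3
acct=V80: country='MX' → outer ELSE → T3
acct=V85: country='CA' → inner[ELSE] → T5
acct=V98: country='MX' → outer ELSE → T3

T3, T3, T5, T3, T3, T3, T3, T3, T4, T3, T3, T5, T3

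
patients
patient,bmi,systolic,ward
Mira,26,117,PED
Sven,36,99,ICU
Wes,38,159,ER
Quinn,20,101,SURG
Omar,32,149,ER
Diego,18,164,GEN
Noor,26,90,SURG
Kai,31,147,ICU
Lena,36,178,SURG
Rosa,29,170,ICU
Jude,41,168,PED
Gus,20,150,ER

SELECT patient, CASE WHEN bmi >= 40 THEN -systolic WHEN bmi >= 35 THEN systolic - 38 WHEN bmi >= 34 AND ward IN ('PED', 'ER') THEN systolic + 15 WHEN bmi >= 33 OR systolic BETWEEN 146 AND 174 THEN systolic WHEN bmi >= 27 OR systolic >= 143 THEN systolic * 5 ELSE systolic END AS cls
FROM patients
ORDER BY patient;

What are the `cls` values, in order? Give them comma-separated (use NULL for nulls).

164, 150, -168, 147, 140, 117, 90, 149, 101, 170, 61, 121

patient=Diego: bmi >= 33 OR systolic BETWEEN 146 AND 174 → 164
patient=Gus: bmi >= 33 OR systolic BETWEEN 146 AND 174 → 150
patient=Jude: bmi >= 40 → -168
patient=Kai: bmi >= 33 OR systolic BETWEEN 146 AND 174 → 147
patient=Lena: bmi >= 35 → 140
patient=Mira: ELSE → 117
patient=Noor: ELSE → 90
patient=Omar: bmi >= 33 OR systolic BETWEEN 146 AND 174 → 149
patient=Quinn: ELSE → 101
patient=Rosa: bmi >= 33 OR systolic BETWEEN 146 AND 174 → 170
patient=Sven: bmi >= 35 → 61
patient=Wes: bmi >= 35 → 121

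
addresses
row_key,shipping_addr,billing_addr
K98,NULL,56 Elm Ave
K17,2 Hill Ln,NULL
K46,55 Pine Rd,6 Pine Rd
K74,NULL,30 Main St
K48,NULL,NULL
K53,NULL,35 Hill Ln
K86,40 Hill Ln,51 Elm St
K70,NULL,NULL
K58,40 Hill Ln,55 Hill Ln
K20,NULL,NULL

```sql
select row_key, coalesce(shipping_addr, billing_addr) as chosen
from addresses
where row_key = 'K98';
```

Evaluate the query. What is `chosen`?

row_key = K98: shipping_addr=NULL, billing_addr=56 Elm Ave.
shipping_addr=NULL, billing_addr=56 Elm Ave → 56 Elm Ave

56 Elm Ave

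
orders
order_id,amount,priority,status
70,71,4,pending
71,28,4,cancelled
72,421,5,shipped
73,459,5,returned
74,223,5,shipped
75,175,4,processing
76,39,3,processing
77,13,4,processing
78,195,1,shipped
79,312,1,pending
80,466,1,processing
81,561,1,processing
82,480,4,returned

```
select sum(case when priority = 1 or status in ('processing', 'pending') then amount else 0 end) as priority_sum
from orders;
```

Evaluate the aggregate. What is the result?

order_id=70: ✓ → 71
order_id=71: ✗
order_id=72: ✗
order_id=73: ✗
order_id=74: ✗
order_id=75: ✓ → 175
order_id=76: ✓ → 39
order_id=77: ✓ → 13
order_id=78: ✓ → 195
order_id=79: ✓ → 312
order_id=80: ✓ → 466
order_id=81: ✓ → 561
order_id=82: ✗
priority_sum = 71 + 175 + 39 + 13 + 195 + 312 + 466 + 561 = 1832

1832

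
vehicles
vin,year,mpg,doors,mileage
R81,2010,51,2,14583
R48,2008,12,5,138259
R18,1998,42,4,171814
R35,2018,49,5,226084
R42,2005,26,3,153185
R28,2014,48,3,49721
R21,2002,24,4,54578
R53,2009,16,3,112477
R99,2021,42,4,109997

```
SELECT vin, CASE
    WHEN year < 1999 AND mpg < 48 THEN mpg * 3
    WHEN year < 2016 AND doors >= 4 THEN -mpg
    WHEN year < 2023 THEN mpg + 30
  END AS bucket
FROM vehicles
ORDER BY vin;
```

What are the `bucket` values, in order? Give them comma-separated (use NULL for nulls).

vin=R18: year < 1999 AND mpg < 48 → 126
vin=R21: year < 2016 AND doors >= 4 → -24
vin=R28: year < 2023 → 78
vin=R35: year < 2023 → 79
vin=R42: year < 2023 → 56
vin=R48: year < 2016 AND doors >= 4 → -12
vin=R53: year < 2023 → 46
vin=R81: year < 2023 → 81
vin=R99: year < 2023 → 72

126, -24, 78, 79, 56, -12, 46, 81, 72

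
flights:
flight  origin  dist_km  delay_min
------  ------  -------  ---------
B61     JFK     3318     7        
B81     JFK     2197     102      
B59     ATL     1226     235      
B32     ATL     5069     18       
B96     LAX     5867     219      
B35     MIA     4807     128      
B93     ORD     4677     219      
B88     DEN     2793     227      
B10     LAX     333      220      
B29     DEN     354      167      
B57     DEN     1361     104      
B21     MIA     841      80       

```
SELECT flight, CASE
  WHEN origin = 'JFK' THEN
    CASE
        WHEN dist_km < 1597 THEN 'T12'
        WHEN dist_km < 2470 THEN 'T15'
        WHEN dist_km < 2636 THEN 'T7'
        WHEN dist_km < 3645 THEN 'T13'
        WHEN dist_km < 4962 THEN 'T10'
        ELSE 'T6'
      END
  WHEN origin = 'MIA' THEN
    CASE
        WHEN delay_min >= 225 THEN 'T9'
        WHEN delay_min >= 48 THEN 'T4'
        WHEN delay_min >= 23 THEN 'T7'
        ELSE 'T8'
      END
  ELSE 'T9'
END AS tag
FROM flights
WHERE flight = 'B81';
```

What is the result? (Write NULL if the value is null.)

flight = B81: origin=JFK, dist_km=2197, delay_min=102.
origin='JFK' → inner[dist_km < 2470] → T15

T15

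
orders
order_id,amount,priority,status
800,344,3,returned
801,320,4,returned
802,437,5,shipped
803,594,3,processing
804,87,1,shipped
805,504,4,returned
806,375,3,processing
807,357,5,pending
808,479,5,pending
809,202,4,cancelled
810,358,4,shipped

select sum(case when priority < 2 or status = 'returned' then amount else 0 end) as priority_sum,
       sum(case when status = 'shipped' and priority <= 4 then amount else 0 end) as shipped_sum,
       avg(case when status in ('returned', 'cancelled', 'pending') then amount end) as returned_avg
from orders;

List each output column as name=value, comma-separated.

priority_sum=1255, shipped_sum=445, returned_avg=367.6666666667

[priority_sum: priority < 2 or status = 'returned']
order_id=800: ✓ → 344
order_id=801: ✓ → 320
order_id=802: ✗
order_id=803: ✗
order_id=804: ✓ → 87
order_id=805: ✓ → 504
order_id=806: ✗
order_id=807: ✗
order_id=808: ✗
order_id=809: ✗
order_id=810: ✗
priority_sum = 344 + 320 + 87 + 504 = 1255
—
[shipped_sum: status = 'shipped' and priority <= 4]
order_id=800: ✗
order_id=801: ✗
order_id=802: ✗
order_id=803: ✗
order_id=804: ✓ → 87
order_id=805: ✗
order_id=806: ✗
order_id=807: ✗
order_id=808: ✗
order_id=809: ✗
order_id=810: ✓ → 358
shipped_sum = 87 + 358 = 445
—
[returned_avg: status in ('returned', 'cancelled', 'pending')]
order_id=800: ✓ → 344
order_id=801: ✓ → 320
order_id=802: ✗
order_id=803: ✗
order_id=804: ✗
order_id=805: ✓ → 504
order_id=806: ✗
order_id=807: ✓ → 357
order_id=808: ✓ → 479
order_id=809: ✓ → 202
order_id=810: ✗
returned_avg = (344 + 320 + 504 + 357 + 479 + 202) / 6 = 367.6666666667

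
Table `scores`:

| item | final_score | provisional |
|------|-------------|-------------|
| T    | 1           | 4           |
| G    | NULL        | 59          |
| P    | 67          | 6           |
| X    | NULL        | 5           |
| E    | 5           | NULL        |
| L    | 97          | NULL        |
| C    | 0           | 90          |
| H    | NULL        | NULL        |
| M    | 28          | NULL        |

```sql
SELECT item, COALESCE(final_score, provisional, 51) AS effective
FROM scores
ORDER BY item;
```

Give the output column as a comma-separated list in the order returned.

0, 5, 59, 51, 97, 28, 67, 1, 5

item=C: final_score=0 → 0
item=E: final_score=5 → 5
item=G: final_score=NULL, provisional=59 → 59
item=H: final_score=NULL, provisional=NULL, → literal 51 → 51
item=L: final_score=97 → 97
item=M: final_score=28 → 28
item=P: final_score=67 → 67
item=T: final_score=1 → 1
item=X: final_score=NULL, provisional=5 → 5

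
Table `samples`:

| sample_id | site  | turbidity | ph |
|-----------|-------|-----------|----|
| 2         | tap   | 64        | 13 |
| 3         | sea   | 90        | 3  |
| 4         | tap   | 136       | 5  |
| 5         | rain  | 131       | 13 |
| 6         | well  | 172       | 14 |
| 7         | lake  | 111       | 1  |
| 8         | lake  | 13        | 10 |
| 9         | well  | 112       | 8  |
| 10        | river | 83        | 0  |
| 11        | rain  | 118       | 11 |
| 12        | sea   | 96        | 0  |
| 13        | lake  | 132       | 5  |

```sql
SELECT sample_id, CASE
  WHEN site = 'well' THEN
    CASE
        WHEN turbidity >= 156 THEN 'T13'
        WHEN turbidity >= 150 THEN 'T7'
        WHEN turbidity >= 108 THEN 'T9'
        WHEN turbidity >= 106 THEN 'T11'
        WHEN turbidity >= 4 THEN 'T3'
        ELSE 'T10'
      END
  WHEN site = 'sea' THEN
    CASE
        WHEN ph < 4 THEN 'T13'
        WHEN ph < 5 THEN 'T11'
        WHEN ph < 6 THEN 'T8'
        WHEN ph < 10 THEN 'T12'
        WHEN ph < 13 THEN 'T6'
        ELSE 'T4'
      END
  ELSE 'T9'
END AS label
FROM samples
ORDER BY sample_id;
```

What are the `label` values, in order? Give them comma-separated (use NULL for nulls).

T9, T13, T9, T9, T13, T9, T9, T9, T9, T9, T13, T9

sample_id=2: site='tap' → outer ELSE → T9
sample_id=3: site='sea' → inner[ph < 4] → T13
sample_id=4: site='tap' → outer ELSE → T9
sample_id=5: site='rain' → outer ELSE → T9
sample_id=6: site='well' → inner[turbidity >= 156] → T13
sample_id=7: site='lake' → outer ELSE → T9
sample_id=8: site='lake' → outer ELSE → T9
sample_id=9: site='well' → inner[turbidity >= 108] → T9
sample_id=10: site='river' → outer ELSE → T9
sample_id=11: site='rain' → outer ELSE → T9
sample_id=12: site='sea' → inner[ph < 4] → T13
sample_id=13: site='lake' → outer ELSE → T9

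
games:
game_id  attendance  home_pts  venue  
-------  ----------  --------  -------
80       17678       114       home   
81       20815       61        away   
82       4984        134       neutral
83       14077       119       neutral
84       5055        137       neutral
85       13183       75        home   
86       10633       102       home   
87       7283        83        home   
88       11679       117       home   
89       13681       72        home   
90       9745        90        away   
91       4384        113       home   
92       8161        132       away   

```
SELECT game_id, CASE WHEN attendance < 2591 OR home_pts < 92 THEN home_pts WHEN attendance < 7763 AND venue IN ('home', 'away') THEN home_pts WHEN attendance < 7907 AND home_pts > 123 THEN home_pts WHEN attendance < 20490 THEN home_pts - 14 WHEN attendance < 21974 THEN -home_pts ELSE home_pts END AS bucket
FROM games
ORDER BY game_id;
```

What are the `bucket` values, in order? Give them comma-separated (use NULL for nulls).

game_id=80: attendance < 20490 → 100
game_id=81: attendance < 2591 OR home_pts < 92 → 61
game_id=82: attendance < 7907 AND home_pts > 123 → 134
game_id=83: attendance < 20490 → 105
game_id=84: attendance < 7907 AND home_pts > 123 → 137
game_id=85: attendance < 2591 OR home_pts < 92 → 75
game_id=86: attendance < 20490 → 88
game_id=87: attendance < 2591 OR home_pts < 92 → 83
game_id=88: attendance < 20490 → 103
game_id=89: attendance < 2591 OR home_pts < 92 → 72
game_id=90: attendance < 2591 OR home_pts < 92 → 90
game_id=91: attendance < 7763 AND venue IN ('home', 'away') → 113
game_id=92: attendance < 20490 → 118

100, 61, 134, 105, 137, 75, 88, 83, 103, 72, 90, 113, 118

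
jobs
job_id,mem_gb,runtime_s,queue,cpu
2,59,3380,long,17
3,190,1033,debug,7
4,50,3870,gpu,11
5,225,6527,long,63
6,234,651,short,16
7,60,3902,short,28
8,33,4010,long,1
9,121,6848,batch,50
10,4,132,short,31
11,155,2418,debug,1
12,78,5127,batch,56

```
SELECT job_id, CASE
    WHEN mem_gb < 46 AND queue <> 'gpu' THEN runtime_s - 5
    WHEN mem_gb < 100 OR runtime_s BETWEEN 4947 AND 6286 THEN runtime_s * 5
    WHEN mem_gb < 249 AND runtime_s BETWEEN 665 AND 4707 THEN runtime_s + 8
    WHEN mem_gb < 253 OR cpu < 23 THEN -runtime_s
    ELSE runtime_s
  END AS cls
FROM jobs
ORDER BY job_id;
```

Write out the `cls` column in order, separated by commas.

16900, 1041, 19350, -6527, -651, 19510, 4005, -6848, 127, 2426, 25635

job_id=2: mem_gb < 100 OR runtime_s BETWEEN 4947 AND 6286 → 16900
job_id=3: mem_gb < 249 AND runtime_s BETWEEN 665 AND 4707 → 1041
job_id=4: mem_gb < 100 OR runtime_s BETWEEN 4947 AND 6286 → 19350
job_id=5: mem_gb < 253 OR cpu < 23 → -6527
job_id=6: mem_gb < 253 OR cpu < 23 → -651
job_id=7: mem_gb < 100 OR runtime_s BETWEEN 4947 AND 6286 → 19510
job_id=8: mem_gb < 46 AND queue <> 'gpu' → 4005
job_id=9: mem_gb < 253 OR cpu < 23 → -6848
job_id=10: mem_gb < 46 AND queue <> 'gpu' → 127
job_id=11: mem_gb < 249 AND runtime_s BETWEEN 665 AND 4707 → 2426
job_id=12: mem_gb < 100 OR runtime_s BETWEEN 4947 AND 6286 → 25635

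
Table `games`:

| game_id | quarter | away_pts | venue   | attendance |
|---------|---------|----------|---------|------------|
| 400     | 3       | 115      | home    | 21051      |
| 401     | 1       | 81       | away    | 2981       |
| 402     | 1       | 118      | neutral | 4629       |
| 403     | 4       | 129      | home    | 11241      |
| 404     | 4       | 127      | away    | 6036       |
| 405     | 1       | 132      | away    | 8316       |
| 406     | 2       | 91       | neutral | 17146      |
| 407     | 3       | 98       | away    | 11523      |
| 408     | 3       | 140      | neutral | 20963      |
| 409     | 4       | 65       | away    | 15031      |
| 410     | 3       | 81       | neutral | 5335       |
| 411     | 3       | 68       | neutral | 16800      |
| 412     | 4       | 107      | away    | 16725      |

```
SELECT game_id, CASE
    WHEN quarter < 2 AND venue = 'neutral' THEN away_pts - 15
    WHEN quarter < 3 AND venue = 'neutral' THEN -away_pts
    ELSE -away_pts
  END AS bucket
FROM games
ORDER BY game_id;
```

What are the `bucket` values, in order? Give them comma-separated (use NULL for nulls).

game_id=400: ELSE → -115
game_id=401: ELSE → -81
game_id=402: quarter < 2 AND venue = 'neutral' → 103
game_id=403: ELSE → -129
game_id=404: ELSE → -127
game_id=405: ELSE → -132
game_id=406: quarter < 3 AND venue = 'neutral' → -91
game_id=407: ELSE → -98
game_id=408: ELSE → -140
game_id=409: ELSE → -65
game_id=410: ELSE → -81
game_id=411: ELSE → -68
game_id=412: ELSE → -107

-115, -81, 103, -129, -127, -132, -91, -98, -140, -65, -81, -68, -107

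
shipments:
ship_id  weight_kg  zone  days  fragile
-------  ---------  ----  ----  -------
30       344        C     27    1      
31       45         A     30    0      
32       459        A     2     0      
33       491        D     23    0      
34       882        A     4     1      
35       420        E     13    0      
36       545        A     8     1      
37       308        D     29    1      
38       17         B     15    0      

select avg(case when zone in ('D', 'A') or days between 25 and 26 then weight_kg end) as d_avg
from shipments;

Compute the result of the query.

455

ship_id=30: ✗
ship_id=31: ✓ → 45
ship_id=32: ✓ → 459
ship_id=33: ✓ → 491
ship_id=34: ✓ → 882
ship_id=35: ✗
ship_id=36: ✓ → 545
ship_id=37: ✓ → 308
ship_id=38: ✗
d_avg = (45 + 459 + 491 + 882 + 545 + 308) / 6 = 455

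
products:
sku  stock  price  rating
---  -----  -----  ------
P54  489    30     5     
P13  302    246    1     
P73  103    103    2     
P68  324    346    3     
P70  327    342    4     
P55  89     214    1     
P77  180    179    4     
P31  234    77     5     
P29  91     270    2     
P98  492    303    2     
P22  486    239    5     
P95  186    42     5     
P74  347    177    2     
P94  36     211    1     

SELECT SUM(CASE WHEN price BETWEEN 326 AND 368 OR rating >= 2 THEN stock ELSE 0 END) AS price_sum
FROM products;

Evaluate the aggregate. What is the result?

sku=P54: ✓ → 489
sku=P13: ✗
sku=P73: ✓ → 103
sku=P68: ✓ → 324
sku=P70: ✓ → 327
sku=P55: ✗
sku=P77: ✓ → 180
sku=P31: ✓ → 234
sku=P29: ✓ → 91
sku=P98: ✓ → 492
sku=P22: ✓ → 486
sku=P95: ✓ → 186
sku=P74: ✓ → 347
sku=P94: ✗
price_sum = 489 + 103 + 324 + 327 + 180 + 234 + 91 + 492 + 486 + 186 + 347 = 3259

3259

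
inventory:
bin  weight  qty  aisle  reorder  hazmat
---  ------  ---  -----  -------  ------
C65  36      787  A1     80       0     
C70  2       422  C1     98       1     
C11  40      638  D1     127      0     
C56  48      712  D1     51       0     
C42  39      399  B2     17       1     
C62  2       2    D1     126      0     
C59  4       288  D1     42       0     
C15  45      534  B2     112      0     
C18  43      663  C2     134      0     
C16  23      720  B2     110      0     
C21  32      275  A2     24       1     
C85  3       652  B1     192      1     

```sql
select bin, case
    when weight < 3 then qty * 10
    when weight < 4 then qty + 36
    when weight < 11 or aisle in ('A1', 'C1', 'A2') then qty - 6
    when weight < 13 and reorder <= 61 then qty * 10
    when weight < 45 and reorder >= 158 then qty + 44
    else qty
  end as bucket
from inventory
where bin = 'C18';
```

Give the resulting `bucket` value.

bin = C18: weight=43, qty=663, aisle=C2, reorder=134, hazmat=0.
weight < 3 → false
weight < 4 → false
weight < 11 or aisle in ('A1', 'C1', 'A2') → false
weight < 13 and reorder <= 61 → false
weight < 45 and reorder >= 158 → false
No prior WHEN matched → ELSE → 663

663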